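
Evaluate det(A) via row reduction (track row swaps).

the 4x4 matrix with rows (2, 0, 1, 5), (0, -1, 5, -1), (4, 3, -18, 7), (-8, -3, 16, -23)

det(A) = -60

Forward elimination:
R3 <- R3 - (2)*R1:  [   0    3  -20   -3 ]
R4 <- R4 - (-4)*R1:  [  0  -3  20  -3 ]
R3 <- R3 - (-3)*R2:  [  0   0  -5  -6 ]
R4 <- R4 - (3)*R2:  [ 0  0  5  0 ]
R4 <- R4 - (-1)*R3:  [  0   0   0  -6 ]
Upper-triangular form:
[ 2   0   1   5 ]
[ 0  -1   5  -1 ]
[ 0   0  -5  -6 ]
[ 0   0   0  -6 ]
det(A) = (-1)^0 * (2) * (-1) * (-5) * (-6) = -60  (0 row swaps -> sign +1)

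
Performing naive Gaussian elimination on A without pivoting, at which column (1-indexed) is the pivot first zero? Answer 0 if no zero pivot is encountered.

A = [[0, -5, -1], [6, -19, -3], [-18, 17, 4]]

first zero-pivot column = 1

Naive forward elimination:
Pivot entry (1,1) is zero but row 2 has 6 in column 1 -> naive elimination stops; a row interchange (e.g. R1 <-> R2) would be required here.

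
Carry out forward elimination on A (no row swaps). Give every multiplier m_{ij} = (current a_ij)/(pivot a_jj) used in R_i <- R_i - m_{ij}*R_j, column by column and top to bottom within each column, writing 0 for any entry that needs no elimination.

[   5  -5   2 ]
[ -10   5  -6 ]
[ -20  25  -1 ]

Forward elimination:
R2 <- R2 - (-2)*R1:  [  0  -5  -2 ]
R3 <- R3 - (-4)*R1:  [ 0  5  7 ]
R3 <- R3 - (-1)*R2:  [ 0  0  5 ]
Multipliers (in order of application): m_{21} = -2, m_{31} = -4, m_{32} = -1

multipliers: -2, -4, -1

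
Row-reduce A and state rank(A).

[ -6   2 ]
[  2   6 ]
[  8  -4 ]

rank(A) = 2

Row reduction:
R2 <- R2 - (-1/3)*R1:  [    0  20/3 ]
R3 <- R3 - (-4/3)*R1:  [    0  -4/3 ]
R3 <- R3 - (-1/5)*R2:  [ 0  0 ]
Row echelon form:
[ -6     2 ]
[  0  20/3 ]
[  0     0 ]
Nonzero rows / pivot columns: 2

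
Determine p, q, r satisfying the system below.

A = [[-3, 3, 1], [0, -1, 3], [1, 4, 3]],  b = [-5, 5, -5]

(0, -2, 1)

Forward elimination on [A|b]:
R3 <- R3 - (-1/3)*R1:  [     0      5   10/3  -20/3 ]
R3 <- R3 - (-5)*R2:  [    0     0  55/3  55/3 ]
Row echelon form:
[ -3   3     1  |    -5 ]
[  0  -1     3  |     5 ]
[  0   0  55/3  |  55/3 ]
Back-substitution:
r = (55/3) / (55/3) = 1
q = (5 - (3)*(1)) / -1 = -2
p = (-5 - (3)*(-2) - (1)*(1)) / -3 = 0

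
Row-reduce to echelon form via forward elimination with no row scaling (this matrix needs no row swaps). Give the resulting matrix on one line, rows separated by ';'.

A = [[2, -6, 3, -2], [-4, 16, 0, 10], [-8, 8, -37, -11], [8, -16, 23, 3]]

Forward elimination:
R2 <- R2 - (-2)*R1:  [ 0  4  6  6 ]
R3 <- R3 - (-4)*R1:  [   0  -16  -25  -19 ]
R4 <- R4 - (4)*R1:  [  0   8  11  11 ]
R3 <- R3 - (-4)*R2:  [  0   0  -1   5 ]
R4 <- R4 - (2)*R2:  [  0   0  -1  -1 ]
R4 <- R4 - (1)*R3:  [  0   0   0  -6 ]
Row echelon form:
[ 2  -6   3  -2 ]
[ 0   4   6   6 ]
[ 0   0  -1   5 ]
[ 0   0   0  -6 ]

REF = [2 -6 3 -2; 0 4 6 6; 0 0 -1 5; 0 0 0 -6]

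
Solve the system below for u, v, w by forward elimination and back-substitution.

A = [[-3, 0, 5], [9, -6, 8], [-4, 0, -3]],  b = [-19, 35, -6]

(3, -4, -2)

Forward elimination on [A|b]:
R2 <- R2 - (-3)*R1:  [   0   -6   23  -22 ]
R3 <- R3 - (4/3)*R1:  [     0      0  -29/3   58/3 ]
Row echelon form:
[ -3   0      5  |   -19 ]
[  0  -6     23  |   -22 ]
[  0   0  -29/3  |  58/3 ]
Back-substitution:
w = (58/3) / (-29/3) = -2
v = (-22 - (23)*(-2)) / -6 = -4
u = (-19 - (5)*(-2)) / -3 = 3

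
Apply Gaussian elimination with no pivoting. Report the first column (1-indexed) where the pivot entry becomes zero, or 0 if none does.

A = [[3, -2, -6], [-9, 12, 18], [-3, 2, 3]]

Naive forward elimination:
R2 <- R2 - (-3)*R1:  [ 0  6  0 ]
R3 <- R3 - (-1)*R1:  [  0   0  -3 ]
All pivots nonzero; naive elimination completes without hitting a zero pivot.

first zero-pivot column = 0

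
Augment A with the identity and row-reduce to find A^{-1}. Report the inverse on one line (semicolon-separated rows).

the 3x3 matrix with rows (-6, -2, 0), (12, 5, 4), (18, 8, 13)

Gauss-Jordan on [A | I]:
R1 <- (1/-6)*R1:  [    1   1/3     0  |  -1/6     0     0 ]
R2 <- R2 - (12)*R1:  [ 0  1  4  |  2  1  0 ]
R3 <- R3 - (18)*R1:  [  0   2  13  |   3   0   1 ]
R1 <- R1 - (1/3)*R2:  [    1     0  -4/3  |  -5/6  -1/3     0 ]
R3 <- R3 - (2)*R2:  [  0   0   5  |  -1  -2   1 ]
R3 <- (1/5)*R3:  [    0     0     1  |  -1/5  -2/5   1/5 ]
R1 <- R1 - (-4/3)*R3:  [      1       0       0  |  -11/10  -13/15    4/15 ]
R2 <- R2 - (4)*R3:  [    0     1     0  |  14/5  13/5  -4/5 ]
Right block of [I | A^{-1}] is the inverse:
[ -11/10  -13/15  4/15 ]
[   14/5    13/5  -4/5 ]
[   -1/5    -2/5   1/5 ]

inverse = [-11/10 -13/15 4/15; 14/5 13/5 -4/5; -1/5 -2/5 1/5]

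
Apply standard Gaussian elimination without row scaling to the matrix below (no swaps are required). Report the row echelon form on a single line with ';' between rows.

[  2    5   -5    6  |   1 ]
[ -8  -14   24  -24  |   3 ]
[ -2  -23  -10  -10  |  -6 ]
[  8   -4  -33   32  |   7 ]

REF = [2 5 -5 6 1; 0 6 4 0 7; 0 0 -3 -4 16; 0 0 0 4 47]

Forward elimination:
R2 <- R2 - (-4)*R1:  [ 0  6  4  0  7 ]
R3 <- R3 - (-1)*R1:  [   0  -18  -15   -4   -5 ]
R4 <- R4 - (4)*R1:  [   0  -24  -13    8    3 ]
R3 <- R3 - (-3)*R2:  [  0   0  -3  -4  16 ]
R4 <- R4 - (-4)*R2:  [  0   0   3   8  31 ]
R4 <- R4 - (-1)*R3:  [  0   0   0   4  47 ]
Row echelon form:
[ 2  5  -5   6  |   1 ]
[ 0  6   4   0  |   7 ]
[ 0  0  -3  -4  |  16 ]
[ 0  0   0   4  |  47 ]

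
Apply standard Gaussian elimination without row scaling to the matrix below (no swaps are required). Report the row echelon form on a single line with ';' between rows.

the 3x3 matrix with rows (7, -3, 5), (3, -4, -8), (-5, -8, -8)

Forward elimination:
R2 <- R2 - (3/7)*R1:  [     0  -19/7  -71/7 ]
R3 <- R3 - (-5/7)*R1:  [     0  -71/7  -31/7 ]
R3 <- R3 - (71/19)*R2:  [      0       0  636/19 ]
Row echelon form:
[ 7     -3       5 ]
[ 0  -19/7   -71/7 ]
[ 0      0  636/19 ]

REF = [7 -3 5; 0 -19/7 -71/7; 0 0 636/19]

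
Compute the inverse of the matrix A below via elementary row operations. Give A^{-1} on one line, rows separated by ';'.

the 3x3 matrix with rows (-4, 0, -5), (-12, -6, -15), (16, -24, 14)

inverse = [37/12 -5/6 5/24; 1/2 -1/6 0; -8/3 2/3 -1/6]

Gauss-Jordan on [A | I]:
R1 <- (1/-4)*R1:  [    1     0   5/4  |  -1/4     0     0 ]
R2 <- R2 - (-12)*R1:  [  0  -6   0  |  -3   1   0 ]
R3 <- R3 - (16)*R1:  [   0  -24   -6  |    4    0    1 ]
R2 <- (1/-6)*R2:  [    0     1     0  |   1/2  -1/6     0 ]
R3 <- R3 - (-24)*R2:  [  0   0  -6  |  16  -4   1 ]
R3 <- (1/-6)*R3:  [    0     0     1  |  -8/3   2/3  -1/6 ]
R1 <- R1 - (5/4)*R3:  [     1      0      0  |  37/12   -5/6   5/24 ]
Right block of [I | A^{-1}] is the inverse:
[ 37/12  -5/6  5/24 ]
[   1/2  -1/6     0 ]
[  -8/3   2/3  -1/6 ]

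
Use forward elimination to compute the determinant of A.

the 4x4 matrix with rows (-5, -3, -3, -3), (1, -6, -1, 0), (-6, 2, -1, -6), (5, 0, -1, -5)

det(A) = -631

Forward elimination:
R2 <- R2 - (-1/5)*R1:  [     0  -33/5   -8/5   -3/5 ]
R3 <- R3 - (6/5)*R1:  [     0   28/5   13/5  -12/5 ]
R4 <- R4 - (-1)*R1:  [  0  -3  -4  -8 ]
R3 <- R3 - (-28/33)*R2:  [      0       0   41/33  -32/11 ]
R4 <- R4 - (5/11)*R2:  [      0       0  -36/11  -85/11 ]
R4 <- R4 - (-108/41)*R3:  [       0        0        0  -631/41 ]
Upper-triangular form:
[ -5     -3     -3       -3 ]
[  0  -33/5   -8/5     -3/5 ]
[  0      0  41/33   -32/11 ]
[  0      0      0  -631/41 ]
det(A) = (-1)^0 * (-5) * (-33/5) * (41/33) * (-631/41) = -631  (0 row swaps -> sign +1)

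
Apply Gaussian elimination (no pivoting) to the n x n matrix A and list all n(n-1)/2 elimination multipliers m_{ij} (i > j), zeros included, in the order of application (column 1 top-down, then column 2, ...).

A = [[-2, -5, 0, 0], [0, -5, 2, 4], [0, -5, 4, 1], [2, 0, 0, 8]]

Forward elimination:
R2: entry in column 1 is already 0 -> m_{21} = 0 (no row operation needed)
R3: entry in column 1 is already 0 -> m_{31} = 0 (no row operation needed)
R4 <- R4 - (-1)*R1:  [  0  -5   0   8 ]
R3 <- R3 - (1)*R2:  [  0   0   2  -3 ]
R4 <- R4 - (1)*R2:  [  0   0  -2   4 ]
R4 <- R4 - (-1)*R3:  [ 0  0  0  1 ]
Multipliers (in order of application): m_{21} = 0, m_{31} = 0, m_{41} = -1, m_{32} = 1, m_{42} = 1, m_{43} = -1

multipliers: 0, 0, -1, 1, 1, -1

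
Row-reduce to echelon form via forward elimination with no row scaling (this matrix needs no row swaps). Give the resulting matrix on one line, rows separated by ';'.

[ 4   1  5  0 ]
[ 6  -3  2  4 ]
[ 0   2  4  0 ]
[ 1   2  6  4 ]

Forward elimination:
R2 <- R2 - (3/2)*R1:  [     0   -9/2  -11/2      4 ]
R4 <- R4 - (1/4)*R1:  [    0   7/4  19/4     4 ]
R3 <- R3 - (-4/9)*R2:  [    0     0  14/9  16/9 ]
R4 <- R4 - (-7/18)*R2:  [     0      0  47/18   50/9 ]
R4 <- R4 - (47/28)*R3:  [    0     0     0  18/7 ]
Row echelon form:
[ 4     1      5     0 ]
[ 0  -9/2  -11/2     4 ]
[ 0     0   14/9  16/9 ]
[ 0     0      0  18/7 ]

REF = [4 1 5 0; 0 -9/2 -11/2 4; 0 0 14/9 16/9; 0 0 0 18/7]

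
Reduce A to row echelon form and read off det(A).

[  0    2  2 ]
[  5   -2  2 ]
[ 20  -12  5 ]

det(A) = -10

Forward elimination:
R1 <-> R2   (pivot in column 1 was zero)
[  5   -2  2 ]
[  0    2  2 ]
[ 20  -12  5 ]
R3 <- R3 - (4)*R1:  [  0  -4  -3 ]
R3 <- R3 - (-2)*R2:  [ 0  0  1 ]
Upper-triangular form:
[ 5  -2  2 ]
[ 0   2  2 ]
[ 0   0  1 ]
det(A) = (-1)^1 * (5) * (2) * (1) = -10  (1 row swap -> sign -1)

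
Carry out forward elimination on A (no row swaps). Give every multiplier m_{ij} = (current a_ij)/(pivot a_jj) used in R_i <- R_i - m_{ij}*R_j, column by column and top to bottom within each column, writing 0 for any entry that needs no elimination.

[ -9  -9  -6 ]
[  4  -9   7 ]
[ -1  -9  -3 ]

multipliers: -4/9, 1/9, 8/13

Forward elimination:
R2 <- R2 - (-4/9)*R1:  [    0   -13  13/3 ]
R3 <- R3 - (1/9)*R1:  [    0    -8  -7/3 ]
R3 <- R3 - (8/13)*R2:  [  0   0  -5 ]
Multipliers (in order of application): m_{21} = -4/9, m_{31} = 1/9, m_{32} = 8/13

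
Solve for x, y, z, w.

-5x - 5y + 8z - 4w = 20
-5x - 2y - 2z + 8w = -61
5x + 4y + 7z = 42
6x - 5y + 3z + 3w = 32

Forward elimination on [A|b]:
R2 <- R2 - (1)*R1:  [   0    3  -10   12  -81 ]
R3 <- R3 - (-1)*R1:  [  0  -1  15  -4  62 ]
R4 <- R4 - (-6/5)*R1:  [    0   -11  63/5  -9/5    56 ]
R3 <- R3 - (-1/3)*R2:  [    0     0  35/3     0    35 ]
R4 <- R4 - (-11/3)*R2:  [       0        0  -361/15    211/5     -241 ]
R4 <- R4 - (-361/175)*R3:  [      0       0       0   211/5  -844/5 ]
Row echelon form:
[ -5  -5     8     -4  |      20 ]
[  0   3   -10     12  |     -81 ]
[  0   0  35/3      0  |      35 ]
[  0   0     0  211/5  |  -844/5 ]
Back-substitution:
w = (-844/5) / (211/5) = -4
z = (35) / (35/3) = 3
y = (-81 - (-10)*(3) - (12)*(-4)) / 3 = -1
x = (20 - (-5)*(-1) - (8)*(3) - (-4)*(-4)) / -5 = 5

(5, -1, 3, -4)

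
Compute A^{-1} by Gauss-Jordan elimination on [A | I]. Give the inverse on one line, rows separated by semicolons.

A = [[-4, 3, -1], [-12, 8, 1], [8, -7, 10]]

inverse = [87/16 -23/16 11/16; 8 -2 1; 5/4 -1/4 1/4]

Gauss-Jordan on [A | I]:
R1 <- (1/-4)*R1:  [    1  -3/4   1/4  |  -1/4     0     0 ]
R2 <- R2 - (-12)*R1:  [  0  -1   4  |  -3   1   0 ]
R3 <- R3 - (8)*R1:  [  0  -1   8  |   2   0   1 ]
R2 <- (1/-1)*R2:  [  0   1  -4  |   3  -1   0 ]
R1 <- R1 - (-3/4)*R2:  [     1      0  -11/4  |      2   -3/4      0 ]
R3 <- R3 - (-1)*R2:  [  0   0   4  |   5  -1   1 ]
R3 <- (1/4)*R3:  [    0     0     1  |   5/4  -1/4   1/4 ]
R1 <- R1 - (-11/4)*R3:  [      1       0       0  |   87/16  -23/16   11/16 ]
R2 <- R2 - (-4)*R3:  [  0   1   0  |   8  -2   1 ]
Right block of [I | A^{-1}] is the inverse:
[ 87/16  -23/16  11/16 ]
[     8      -2      1 ]
[   5/4    -1/4    1/4 ]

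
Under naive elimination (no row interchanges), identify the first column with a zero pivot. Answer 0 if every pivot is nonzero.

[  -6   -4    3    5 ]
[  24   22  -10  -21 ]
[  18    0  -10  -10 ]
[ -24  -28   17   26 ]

first zero-pivot column = 0

Naive forward elimination:
R2 <- R2 - (-4)*R1:  [  0   6   2  -1 ]
R3 <- R3 - (-3)*R1:  [   0  -12   -1    5 ]
R4 <- R4 - (4)*R1:  [   0  -12    5    6 ]
R3 <- R3 - (-2)*R2:  [ 0  0  3  3 ]
R4 <- R4 - (-2)*R2:  [ 0  0  9  4 ]
R4 <- R4 - (3)*R3:  [  0   0   0  -5 ]
All pivots nonzero; naive elimination completes without hitting a zero pivot.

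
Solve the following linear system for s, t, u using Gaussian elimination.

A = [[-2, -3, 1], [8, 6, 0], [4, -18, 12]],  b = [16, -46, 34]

Forward elimination on [A|b]:
R2 <- R2 - (-4)*R1:  [  0  -6   4  18 ]
R3 <- R3 - (-2)*R1:  [   0  -24   14   66 ]
R3 <- R3 - (4)*R2:  [  0   0  -2  -6 ]
Row echelon form:
[ -2  -3   1  |  16 ]
[  0  -6   4  |  18 ]
[  0   0  -2  |  -6 ]
Back-substitution:
u = (-6) / -2 = 3
t = (18 - (4)*(3)) / -6 = -1
s = (16 - (-3)*(-1) - (1)*(3)) / -2 = -5

(-5, -1, 3)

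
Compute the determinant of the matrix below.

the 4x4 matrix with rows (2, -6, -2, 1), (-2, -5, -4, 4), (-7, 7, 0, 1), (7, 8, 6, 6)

Forward elimination:
R2 <- R2 - (-1)*R1:  [   0  -11   -6    5 ]
R3 <- R3 - (-7/2)*R1:  [   0  -14   -7  9/2 ]
R4 <- R4 - (7/2)*R1:  [   0   29   13  5/2 ]
R3 <- R3 - (14/11)*R2:  [      0       0    7/11  -41/22 ]
R4 <- R4 - (-29/11)*R2:  [      0       0  -31/11  345/22 ]
R4 <- R4 - (-31/7)*R3:  [    0     0     0  52/7 ]
Upper-triangular form:
[ 2   -6    -2       1 ]
[ 0  -11    -6       5 ]
[ 0    0  7/11  -41/22 ]
[ 0    0     0    52/7 ]
det(A) = (-1)^0 * (2) * (-11) * (7/11) * (52/7) = -104  (0 row swaps -> sign +1)

det(A) = -104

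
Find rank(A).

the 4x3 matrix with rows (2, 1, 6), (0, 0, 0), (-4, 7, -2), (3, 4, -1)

rank(A) = 3

Row reduction:
R3 <- R3 - (-2)*R1:  [  0   9  10 ]
R4 <- R4 - (3/2)*R1:  [   0  5/2  -10 ]
R2 <-> R3   (pivot in column 2 was zero)
[ 2    1    6 ]
[ 0    9   10 ]
[ 0    0    0 ]
[ 0  5/2  -10 ]
R4 <- R4 - (5/18)*R2:  [      0       0  -115/9 ]
R3 <-> R4   (pivot in column 3 was zero)
[ 2  1       6 ]
[ 0  9      10 ]
[ 0  0  -115/9 ]
[ 0  0       0 ]
Row echelon form:
[ 2  1       6 ]
[ 0  9      10 ]
[ 0  0  -115/9 ]
[ 0  0       0 ]
Nonzero rows / pivot columns: 3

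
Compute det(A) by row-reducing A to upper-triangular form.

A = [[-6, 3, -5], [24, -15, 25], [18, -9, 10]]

det(A) = -90

Forward elimination:
R2 <- R2 - (-4)*R1:  [  0  -3   5 ]
R3 <- R3 - (-3)*R1:  [  0   0  -5 ]
Upper-triangular form:
[ -6   3  -5 ]
[  0  -3   5 ]
[  0   0  -5 ]
det(A) = (-1)^0 * (-6) * (-3) * (-5) = -90  (0 row swaps -> sign +1)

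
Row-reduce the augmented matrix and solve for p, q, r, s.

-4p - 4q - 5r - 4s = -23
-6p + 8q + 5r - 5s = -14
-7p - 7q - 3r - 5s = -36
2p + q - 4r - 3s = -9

(0, 2, -1, 5)

Forward elimination on [A|b]:
R2 <- R2 - (3/2)*R1:  [    0    14  25/2     1  41/2 ]
R3 <- R3 - (7/4)*R1:  [    0     0  23/4     2  17/4 ]
R4 <- R4 - (-1/2)*R1:  [     0     -1  -13/2     -5  -41/2 ]
R4 <- R4 - (-1/14)*R2:  [       0        0  -157/28   -69/14  -533/28 ]
R4 <- R4 - (-157/161)*R3:  [       0        0        0  -137/46  -685/46 ]
Row echelon form:
[ -4  -4    -5       -4  |      -23 ]
[  0  14  25/2        1  |     41/2 ]
[  0   0  23/4        2  |     17/4 ]
[  0   0     0  -137/46  |  -685/46 ]
Back-substitution:
s = (-685/46) / (-137/46) = 5
r = (17/4 - (2)*(5)) / (23/4) = -1
q = (41/2 - (25/2)*(-1) - (1)*(5)) / 14 = 2
p = (-23 - (-4)*(2) - (-5)*(-1) - (-4)*(5)) / -4 = 0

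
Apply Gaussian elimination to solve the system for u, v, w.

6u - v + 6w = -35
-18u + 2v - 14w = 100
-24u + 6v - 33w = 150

(-5, 5, 0)

Forward elimination on [A|b]:
R2 <- R2 - (-3)*R1:  [  0  -1   4  -5 ]
R3 <- R3 - (-4)*R1:  [  0   2  -9  10 ]
R3 <- R3 - (-2)*R2:  [  0   0  -1   0 ]
Row echelon form:
[ 6  -1   6  |  -35 ]
[ 0  -1   4  |   -5 ]
[ 0   0  -1  |    0 ]
Back-substitution:
w = (0) / -1 = 0
v = (-5 - (4)*(0)) / -1 = 5
u = (-35 - (-1)*(5) - (6)*(0)) / 6 = -5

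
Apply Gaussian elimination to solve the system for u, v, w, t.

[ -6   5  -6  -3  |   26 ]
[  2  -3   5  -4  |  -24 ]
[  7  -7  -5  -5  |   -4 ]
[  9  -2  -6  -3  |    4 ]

Forward elimination on [A|b]:
R2 <- R2 - (-1/3)*R1:  [     0   -4/3      3     -5  -46/3 ]
R3 <- R3 - (-7/6)*R1:  [     0   -7/6    -12  -17/2   79/3 ]
R4 <- R4 - (-3/2)*R1:  [     0   11/2    -15  -15/2     43 ]
R3 <- R3 - (7/8)*R2:  [      0       0  -117/8   -33/8   159/4 ]
R4 <- R4 - (-33/8)*R2:  [      0       0   -21/8  -225/8   -81/4 ]
R4 <- R4 - (7/39)*R3:  [       0        0        0  -356/13  -356/13 ]
Row echelon form:
[ -6     5      -6       -3  |       26 ]
[  0  -4/3       3       -5  |    -46/3 ]
[  0     0  -117/8    -33/8  |    159/4 ]
[  0     0       0  -356/13  |  -356/13 ]
Back-substitution:
t = (-356/13) / (-356/13) = 1
w = (159/4 - (-33/8)*(1)) / (-117/8) = -3
v = (-46/3 - (3)*(-3) - (-5)*(1)) / (-4/3) = 1
u = (26 - (5)*(1) - (-6)*(-3) - (-3)*(1)) / -6 = -1

(-1, 1, -3, 1)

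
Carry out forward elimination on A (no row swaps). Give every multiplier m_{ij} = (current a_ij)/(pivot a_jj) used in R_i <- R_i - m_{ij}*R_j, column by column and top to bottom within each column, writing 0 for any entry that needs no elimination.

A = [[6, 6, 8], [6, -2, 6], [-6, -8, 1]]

multipliers: 1, -1, 1/4

Forward elimination:
R2 <- R2 - (1)*R1:  [  0  -8  -2 ]
R3 <- R3 - (-1)*R1:  [  0  -2   9 ]
R3 <- R3 - (1/4)*R2:  [    0     0  19/2 ]
Multipliers (in order of application): m_{21} = 1, m_{31} = -1, m_{32} = 1/4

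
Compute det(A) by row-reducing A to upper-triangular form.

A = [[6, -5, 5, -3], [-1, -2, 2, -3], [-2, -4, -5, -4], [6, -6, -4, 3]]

det(A) = 767

Forward elimination:
R2 <- R2 - (-1/6)*R1:  [     0  -17/6   17/6   -7/2 ]
R3 <- R3 - (-1/3)*R1:  [     0  -17/3  -10/3     -5 ]
R4 <- R4 - (1)*R1:  [  0  -1  -9   6 ]
R3 <- R3 - (2)*R2:  [  0   0  -9   2 ]
R4 <- R4 - (6/17)*R2:  [      0       0     -10  123/17 ]
R4 <- R4 - (10/9)*R3:  [       0        0        0  767/153 ]
Upper-triangular form:
[ 6     -5     5       -3 ]
[ 0  -17/6  17/6     -7/2 ]
[ 0      0    -9        2 ]
[ 0      0     0  767/153 ]
det(A) = (-1)^0 * (6) * (-17/6) * (-9) * (767/153) = 767  (0 row swaps -> sign +1)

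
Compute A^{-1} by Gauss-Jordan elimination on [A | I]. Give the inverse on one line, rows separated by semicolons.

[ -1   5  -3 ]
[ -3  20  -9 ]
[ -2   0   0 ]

inverse = [0 0 -1/2; -3/5 1/5 0; -4/3 1/3 1/6]

Gauss-Jordan on [A | I]:
R1 <- (1/-1)*R1:  [  1  -5   3  |  -1   0   0 ]
R2 <- R2 - (-3)*R1:  [  0   5   0  |  -3   1   0 ]
R3 <- R3 - (-2)*R1:  [   0  -10    6  |   -2    0    1 ]
R2 <- (1/5)*R2:  [    0     1     0  |  -3/5   1/5     0 ]
R1 <- R1 - (-5)*R2:  [  1   0   3  |  -4   1   0 ]
R3 <- R3 - (-10)*R2:  [  0   0   6  |  -8   2   1 ]
R3 <- (1/6)*R3:  [    0     0     1  |  -4/3   1/3   1/6 ]
R1 <- R1 - (3)*R3:  [    1     0     0  |     0     0  -1/2 ]
Right block of [I | A^{-1}] is the inverse:
[    0    0  -1/2 ]
[ -3/5  1/5     0 ]
[ -4/3  1/3   1/6 ]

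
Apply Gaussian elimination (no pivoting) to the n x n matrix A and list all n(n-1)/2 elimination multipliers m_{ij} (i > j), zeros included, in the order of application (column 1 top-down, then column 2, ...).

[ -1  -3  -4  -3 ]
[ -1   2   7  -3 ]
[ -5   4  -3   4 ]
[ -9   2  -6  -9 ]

multipliers: 1, 5, 9, 19/5, 29/5, 169/124

Forward elimination:
R2 <- R2 - (1)*R1:  [  0   5  11   0 ]
R3 <- R3 - (5)*R1:  [  0  19  17  19 ]
R4 <- R4 - (9)*R1:  [  0  29  30  18 ]
R3 <- R3 - (19/5)*R2:  [      0       0  -124/5      19 ]
R4 <- R4 - (29/5)*R2:  [      0       0  -169/5      18 ]
R4 <- R4 - (169/124)*R3:  [        0         0         0  -979/124 ]
Multipliers (in order of application): m_{21} = 1, m_{31} = 5, m_{41} = 9, m_{32} = 19/5, m_{42} = 29/5, m_{43} = 169/124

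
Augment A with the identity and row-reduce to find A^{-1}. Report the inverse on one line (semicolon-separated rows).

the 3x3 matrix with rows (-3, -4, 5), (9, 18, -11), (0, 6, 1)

inverse = [14/9 17/27 -23/27; -1/6 -1/18 2/9; 1 1/3 -1/3]

Gauss-Jordan on [A | I]:
R1 <- (1/-3)*R1:  [    1   4/3  -5/3  |  -1/3     0     0 ]
R2 <- R2 - (9)*R1:  [ 0  6  4  |  3  1  0 ]
R2 <- (1/6)*R2:  [   0    1  2/3  |  1/2  1/6    0 ]
R1 <- R1 - (4/3)*R2:  [     1      0  -23/9  |     -1   -2/9      0 ]
R3 <- R3 - (6)*R2:  [  0   0  -3  |  -3  -1   1 ]
R3 <- (1/-3)*R3:  [    0     0     1  |     1   1/3  -1/3 ]
R1 <- R1 - (-23/9)*R3:  [      1       0       0  |    14/9   17/27  -23/27 ]
R2 <- R2 - (2/3)*R3:  [     0      1      0  |   -1/6  -1/18    2/9 ]
Right block of [I | A^{-1}] is the inverse:
[ 14/9  17/27  -23/27 ]
[ -1/6  -1/18     2/9 ]
[    1    1/3    -1/3 ]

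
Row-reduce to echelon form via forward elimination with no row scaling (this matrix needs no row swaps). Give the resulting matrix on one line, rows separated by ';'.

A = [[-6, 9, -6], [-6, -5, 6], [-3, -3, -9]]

REF = [-6 9 -6; 0 -14 12; 0 0 -87/7]

Forward elimination:
R2 <- R2 - (1)*R1:  [   0  -14   12 ]
R3 <- R3 - (1/2)*R1:  [     0  -15/2     -6 ]
R3 <- R3 - (15/28)*R2:  [     0      0  -87/7 ]
Row echelon form:
[ -6    9     -6 ]
[  0  -14     12 ]
[  0    0  -87/7 ]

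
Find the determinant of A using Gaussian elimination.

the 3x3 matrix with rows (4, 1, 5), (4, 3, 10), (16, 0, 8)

Forward elimination:
R2 <- R2 - (1)*R1:  [ 0  2  5 ]
R3 <- R3 - (4)*R1:  [   0   -4  -12 ]
R3 <- R3 - (-2)*R2:  [  0   0  -2 ]
Upper-triangular form:
[ 4  1   5 ]
[ 0  2   5 ]
[ 0  0  -2 ]
det(A) = (-1)^0 * (4) * (2) * (-2) = -16  (0 row swaps -> sign +1)

det(A) = -16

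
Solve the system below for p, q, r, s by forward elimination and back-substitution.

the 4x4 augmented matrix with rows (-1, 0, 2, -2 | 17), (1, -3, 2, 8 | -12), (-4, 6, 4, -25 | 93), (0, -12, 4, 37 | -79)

Forward elimination on [A|b]:
R2 <- R2 - (-1)*R1:  [  0  -3   4   6   5 ]
R3 <- R3 - (4)*R1:  [   0    6   -4  -17   25 ]
R3 <- R3 - (-2)*R2:  [  0   0   4  -5  35 ]
R4 <- R4 - (4)*R2:  [   0    0  -12   13  -99 ]
R4 <- R4 - (-3)*R3:  [  0   0   0  -2   6 ]
Row echelon form:
[ -1   0  2  -2  |  17 ]
[  0  -3  4   6  |   5 ]
[  0   0  4  -5  |  35 ]
[  0   0  0  -2  |   6 ]
Back-substitution:
s = (6) / -2 = -3
r = (35 - (-5)*(-3)) / 4 = 5
q = (5 - (4)*(5) - (6)*(-3)) / -3 = -1
p = (17 - (2)*(5) - (-2)*(-3)) / -1 = -1

(-1, -1, 5, -3)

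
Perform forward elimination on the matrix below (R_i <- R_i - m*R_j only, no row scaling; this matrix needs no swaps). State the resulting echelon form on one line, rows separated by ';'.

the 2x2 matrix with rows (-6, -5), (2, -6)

REF = [-6 -5; 0 -23/3]

Forward elimination:
R2 <- R2 - (-1/3)*R1:  [     0  -23/3 ]
Row echelon form:
[ -6     -5 ]
[  0  -23/3 ]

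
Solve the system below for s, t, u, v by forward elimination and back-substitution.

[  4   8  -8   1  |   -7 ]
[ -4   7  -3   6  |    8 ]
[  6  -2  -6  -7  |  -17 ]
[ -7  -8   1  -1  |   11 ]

Forward elimination on [A|b]:
R2 <- R2 - (-1)*R1:  [   0   15  -11    7    1 ]
R3 <- R3 - (3/2)*R1:  [     0    -14      6  -17/2  -13/2 ]
R4 <- R4 - (-7/4)*R1:  [    0     6   -13   3/4  -5/4 ]
R3 <- R3 - (-14/15)*R2:  [       0        0   -64/15   -59/30  -167/30 ]
R4 <- R4 - (2/5)*R2:  [      0       0   -43/5  -41/20  -33/20 ]
R4 <- R4 - (129/64)*R3:  [        0         0         0   245/128  1225/128 ]
Row echelon form:
[ 4   8      -8        1  |        -7 ]
[ 0  15     -11        7  |         1 ]
[ 0   0  -64/15   -59/30  |   -167/30 ]
[ 0   0       0  245/128  |  1225/128 ]
Back-substitution:
v = (1225/128) / (245/128) = 5
u = (-167/30 - (-59/30)*(5)) / (-64/15) = -1
t = (1 - (-11)*(-1) - (7)*(5)) / 15 = -3
s = (-7 - (8)*(-3) - (-8)*(-1) - (1)*(5)) / 4 = 1

(1, -3, -1, 5)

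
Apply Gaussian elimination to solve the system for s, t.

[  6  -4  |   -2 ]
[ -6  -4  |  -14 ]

Forward elimination on [A|b]:
R2 <- R2 - (-1)*R1:  [   0   -8  -16 ]
Row echelon form:
[ 6  -4  |   -2 ]
[ 0  -8  |  -16 ]
Back-substitution:
t = (-16) / -8 = 2
s = (-2 - (-4)*(2)) / 6 = 1

(1, 2)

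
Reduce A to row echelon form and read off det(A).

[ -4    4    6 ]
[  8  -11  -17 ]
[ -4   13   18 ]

Forward elimination:
R2 <- R2 - (-2)*R1:  [  0  -3  -5 ]
R3 <- R3 - (1)*R1:  [  0   9  12 ]
R3 <- R3 - (-3)*R2:  [  0   0  -3 ]
Upper-triangular form:
[ -4   4   6 ]
[  0  -3  -5 ]
[  0   0  -3 ]
det(A) = (-1)^0 * (-4) * (-3) * (-3) = -36  (0 row swaps -> sign +1)

det(A) = -36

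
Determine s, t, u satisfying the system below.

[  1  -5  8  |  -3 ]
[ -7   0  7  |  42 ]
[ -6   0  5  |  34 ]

(-4, 3, 2)

Forward elimination on [A|b]:
R2 <- R2 - (-7)*R1:  [   0  -35   63   21 ]
R3 <- R3 - (-6)*R1:  [   0  -30   53   16 ]
R3 <- R3 - (6/7)*R2:  [  0   0  -1  -2 ]
Row echelon form:
[ 1   -5   8  |  -3 ]
[ 0  -35  63  |  21 ]
[ 0    0  -1  |  -2 ]
Back-substitution:
u = (-2) / -1 = 2
t = (21 - (63)*(2)) / -35 = 3
s = (-3 - (-5)*(3) - (8)*(2)) / 1 = -4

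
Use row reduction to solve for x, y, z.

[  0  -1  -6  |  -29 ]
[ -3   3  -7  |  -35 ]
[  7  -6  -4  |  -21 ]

Forward elimination on [A|b]:
R1 <-> R2   (pivot in column 1 was zero)
[ -3   3  -7  -35 ]
[  0  -1  -6  -29 ]
[  7  -6  -4  -21 ]
R3 <- R3 - (-7/3)*R1:  [      0       1   -61/3  -308/3 ]
R3 <- R3 - (-1)*R2:  [      0       0   -79/3  -395/3 ]
Row echelon form:
[ -3   3     -7  |     -35 ]
[  0  -1     -6  |     -29 ]
[  0   0  -79/3  |  -395/3 ]
Back-substitution:
z = (-395/3) / (-79/3) = 5
y = (-29 - (-6)*(5)) / -1 = -1
x = (-35 - (3)*(-1) - (-7)*(5)) / -3 = -1

(-1, -1, 5)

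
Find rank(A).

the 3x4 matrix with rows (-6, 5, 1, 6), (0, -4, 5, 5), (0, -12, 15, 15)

Row reduction:
R3 <- R3 - (3)*R2:  [ 0  0  0  0 ]
Row echelon form:
[ -6   5  1  6 ]
[  0  -4  5  5 ]
[  0   0  0  0 ]
Nonzero rows / pivot columns: 2

rank(A) = 2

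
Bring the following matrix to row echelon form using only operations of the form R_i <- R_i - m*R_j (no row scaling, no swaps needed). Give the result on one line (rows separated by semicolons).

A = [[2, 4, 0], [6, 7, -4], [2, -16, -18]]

REF = [2 4 0; 0 -5 -4; 0 0 -2]

Forward elimination:
R2 <- R2 - (3)*R1:  [  0  -5  -4 ]
R3 <- R3 - (1)*R1:  [   0  -20  -18 ]
R3 <- R3 - (4)*R2:  [  0   0  -2 ]
Row echelon form:
[ 2   4   0 ]
[ 0  -5  -4 ]
[ 0   0  -2 ]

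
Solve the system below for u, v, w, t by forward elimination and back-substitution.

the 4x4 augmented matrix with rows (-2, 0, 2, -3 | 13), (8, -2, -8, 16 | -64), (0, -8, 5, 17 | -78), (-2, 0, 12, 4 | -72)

Forward elimination on [A|b]:
R2 <- R2 - (-4)*R1:  [   0   -2    0    4  -12 ]
R4 <- R4 - (1)*R1:  [   0    0   10    7  -85 ]
R3 <- R3 - (4)*R2:  [   0    0    5    1  -30 ]
R4 <- R4 - (2)*R3:  [   0    0    0    5  -25 ]
Row echelon form:
[ -2   0  2  -3  |   13 ]
[  0  -2  0   4  |  -12 ]
[  0   0  5   1  |  -30 ]
[  0   0  0   5  |  -25 ]
Back-substitution:
t = (-25) / 5 = -5
w = (-30 - (1)*(-5)) / 5 = -5
v = (-12 - (4)*(-5)) / -2 = -4
u = (13 - (2)*(-5) - (-3)*(-5)) / -2 = -4

(-4, -4, -5, -5)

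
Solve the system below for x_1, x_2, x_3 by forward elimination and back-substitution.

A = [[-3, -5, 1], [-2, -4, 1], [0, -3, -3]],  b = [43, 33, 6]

Forward elimination on [A|b]:
R2 <- R2 - (2/3)*R1:  [    0  -2/3   1/3  13/3 ]
R3 <- R3 - (9/2)*R2:  [     0      0   -9/2  -27/2 ]
Row echelon form:
[ -3    -5     1  |     43 ]
[  0  -2/3   1/3  |   13/3 ]
[  0     0  -9/2  |  -27/2 ]
Back-substitution:
x_3 = (-27/2) / (-9/2) = 3
x_2 = (13/3 - (1/3)*(3)) / (-2/3) = -5
x_1 = (43 - (-5)*(-5) - (1)*(3)) / -3 = -5

(-5, -5, 3)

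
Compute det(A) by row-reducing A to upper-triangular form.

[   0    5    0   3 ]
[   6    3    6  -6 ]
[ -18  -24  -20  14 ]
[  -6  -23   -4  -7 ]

det(A) = 240

Forward elimination:
R1 <-> R2   (pivot in column 1 was zero)
[   6    3    6  -6 ]
[   0    5    0   3 ]
[ -18  -24  -20  14 ]
[  -6  -23   -4  -7 ]
R3 <- R3 - (-3)*R1:  [   0  -15   -2   -4 ]
R4 <- R4 - (-1)*R1:  [   0  -20    2  -13 ]
R3 <- R3 - (-3)*R2:  [  0   0  -2   5 ]
R4 <- R4 - (-4)*R2:  [  0   0   2  -1 ]
R4 <- R4 - (-1)*R3:  [ 0  0  0  4 ]
Upper-triangular form:
[ 6  3   6  -6 ]
[ 0  5   0   3 ]
[ 0  0  -2   5 ]
[ 0  0   0   4 ]
det(A) = (-1)^1 * (6) * (5) * (-2) * (4) = 240  (1 row swap -> sign -1)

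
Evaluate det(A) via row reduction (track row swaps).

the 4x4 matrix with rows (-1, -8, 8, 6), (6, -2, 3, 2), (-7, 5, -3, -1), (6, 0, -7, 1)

det(A) = 1421

Forward elimination:
R2 <- R2 - (-6)*R1:  [   0  -50   51   38 ]
R3 <- R3 - (7)*R1:  [   0   61  -59  -43 ]
R4 <- R4 - (-6)*R1:  [   0  -48   41   37 ]
R3 <- R3 - (-61/50)*R2:  [      0       0  161/50   84/25 ]
R4 <- R4 - (24/25)*R2:  [       0        0  -199/25    13/25 ]
R4 <- R4 - (-398/161)*R3:  [      0       0       0  203/23 ]
Upper-triangular form:
[ -1   -8       8       6 ]
[  0  -50      51      38 ]
[  0    0  161/50   84/25 ]
[  0    0       0  203/23 ]
det(A) = (-1)^0 * (-1) * (-50) * (161/50) * (203/23) = 1421  (0 row swaps -> sign +1)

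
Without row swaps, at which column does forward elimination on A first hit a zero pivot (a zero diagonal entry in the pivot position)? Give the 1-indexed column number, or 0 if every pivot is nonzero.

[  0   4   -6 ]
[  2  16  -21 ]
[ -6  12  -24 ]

Naive forward elimination:
Pivot entry (1,1) is zero but row 2 has 2 in column 1 -> naive elimination stops; a row interchange (e.g. R1 <-> R2) would be required here.

first zero-pivot column = 1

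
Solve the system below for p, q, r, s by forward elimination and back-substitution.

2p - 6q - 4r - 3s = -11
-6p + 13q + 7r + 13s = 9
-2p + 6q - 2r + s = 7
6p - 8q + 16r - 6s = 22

Forward elimination on [A|b]:
R2 <- R2 - (-3)*R1:  [   0   -5   -5    4  -24 ]
R3 <- R3 - (-1)*R1:  [  0   0  -6  -2  -4 ]
R4 <- R4 - (3)*R1:  [  0  10  28   3  55 ]
R4 <- R4 - (-2)*R2:  [  0   0  18  11   7 ]
R4 <- R4 - (-3)*R3:  [  0   0   0   5  -5 ]
Row echelon form:
[ 2  -6  -4  -3  |  -11 ]
[ 0  -5  -5   4  |  -24 ]
[ 0   0  -6  -2  |   -4 ]
[ 0   0   0   5  |   -5 ]
Back-substitution:
s = (-5) / 5 = -1
r = (-4 - (-2)*(-1)) / -6 = 1
q = (-24 - (-5)*(1) - (4)*(-1)) / -5 = 3
p = (-11 - (-6)*(3) - (-4)*(1) - (-3)*(-1)) / 2 = 4

(4, 3, 1, -1)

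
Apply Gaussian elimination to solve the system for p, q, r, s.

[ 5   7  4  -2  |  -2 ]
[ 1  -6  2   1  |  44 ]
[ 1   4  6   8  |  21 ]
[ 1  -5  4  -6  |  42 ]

(3, -5, 5, 1)

Forward elimination on [A|b]:
R2 <- R2 - (1/5)*R1:  [     0  -37/5    6/5    7/5  222/5 ]
R3 <- R3 - (1/5)*R1:  [     0   13/5   26/5   42/5  107/5 ]
R4 <- R4 - (1/5)*R1:  [     0  -32/5   16/5  -28/5  212/5 ]
R3 <- R3 - (-13/37)*R2:  [      0       0  208/37  329/37      37 ]
R4 <- R4 - (32/37)*R2:  [       0        0    80/37  -252/37        4 ]
R4 <- R4 - (5/13)*R3:  [       0        0        0  -133/13  -133/13 ]
Row echelon form:
[ 5      7       4       -2  |       -2 ]
[ 0  -37/5     6/5      7/5  |    222/5 ]
[ 0      0  208/37   329/37  |       37 ]
[ 0      0       0  -133/13  |  -133/13 ]
Back-substitution:
s = (-133/13) / (-133/13) = 1
r = (37 - (329/37)*(1)) / (208/37) = 5
q = (222/5 - (6/5)*(5) - (7/5)*(1)) / (-37/5) = -5
p = (-2 - (7)*(-5) - (4)*(5) - (-2)*(1)) / 5 = 3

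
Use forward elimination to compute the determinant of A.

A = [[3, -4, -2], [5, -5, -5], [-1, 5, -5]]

det(A) = -10

Forward elimination:
R2 <- R2 - (5/3)*R1:  [    0   5/3  -5/3 ]
R3 <- R3 - (-1/3)*R1:  [     0   11/3  -17/3 ]
R3 <- R3 - (11/5)*R2:  [  0   0  -2 ]
Upper-triangular form:
[ 3   -4    -2 ]
[ 0  5/3  -5/3 ]
[ 0    0    -2 ]
det(A) = (-1)^0 * (3) * (5/3) * (-2) = -10  (0 row swaps -> sign +1)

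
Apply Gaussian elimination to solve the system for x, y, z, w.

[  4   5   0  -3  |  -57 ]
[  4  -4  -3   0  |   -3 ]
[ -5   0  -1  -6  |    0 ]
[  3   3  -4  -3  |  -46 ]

Forward elimination on [A|b]:
R2 <- R2 - (1)*R1:  [  0  -9  -3   3  54 ]
R3 <- R3 - (-5/4)*R1:  [      0    25/4      -1   -39/4  -285/4 ]
R4 <- R4 - (3/4)*R1:  [     0   -3/4     -4   -3/4  -13/4 ]
R3 <- R3 - (-25/36)*R2:  [      0       0  -37/12   -23/3  -135/4 ]
R4 <- R4 - (1/12)*R2:  [     0      0  -15/4     -1  -31/4 ]
R4 <- R4 - (45/37)*R3:  [       0        0        0   308/37  1232/37 ]
Row echelon form:
[ 4   5       0      -3  |      -57 ]
[ 0  -9      -3       3  |       54 ]
[ 0   0  -37/12   -23/3  |   -135/4 ]
[ 0   0       0  308/37  |  1232/37 ]
Back-substitution:
w = (1232/37) / (308/37) = 4
z = (-135/4 - (-23/3)*(4)) / (-37/12) = 1
y = (54 - (-3)*(1) - (3)*(4)) / -9 = -5
x = (-57 - (5)*(-5) - (-3)*(4)) / 4 = -5

(-5, -5, 1, 4)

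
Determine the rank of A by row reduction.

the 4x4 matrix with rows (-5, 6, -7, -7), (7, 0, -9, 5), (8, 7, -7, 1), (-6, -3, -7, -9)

Row reduction:
R2 <- R2 - (-7/5)*R1:  [     0   42/5  -94/5  -24/5 ]
R3 <- R3 - (-8/5)*R1:  [     0   83/5  -91/5  -51/5 ]
R4 <- R4 - (6/5)*R1:  [     0  -51/5    7/5   -3/5 ]
R3 <- R3 - (83/42)*R2:  [      0       0  398/21    -5/7 ]
R4 <- R4 - (-17/14)*R2:  [      0       0  -150/7   -45/7 ]
R4 <- R4 - (-225/199)*R3:  [         0          0          0  -1440/199 ]
Row echelon form:
[ -5     6      -7         -7 ]
[  0  42/5   -94/5      -24/5 ]
[  0     0  398/21       -5/7 ]
[  0     0       0  -1440/199 ]
Nonzero rows / pivot columns: 4

rank(A) = 4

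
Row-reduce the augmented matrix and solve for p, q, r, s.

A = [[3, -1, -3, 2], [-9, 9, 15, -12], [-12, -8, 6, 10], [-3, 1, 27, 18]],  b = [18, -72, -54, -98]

(1, 4, -5, 2)

Forward elimination on [A|b]:
R2 <- R2 - (-3)*R1:  [   0    6    6   -6  -18 ]
R3 <- R3 - (-4)*R1:  [   0  -12   -6   18   18 ]
R4 <- R4 - (-1)*R1:  [   0    0   24   20  -80 ]
R3 <- R3 - (-2)*R2:  [   0    0    6    6  -18 ]
R4 <- R4 - (4)*R3:  [  0   0   0  -4  -8 ]
Row echelon form:
[ 3  -1  -3   2  |   18 ]
[ 0   6   6  -6  |  -18 ]
[ 0   0   6   6  |  -18 ]
[ 0   0   0  -4  |   -8 ]
Back-substitution:
s = (-8) / -4 = 2
r = (-18 - (6)*(2)) / 6 = -5
q = (-18 - (6)*(-5) - (-6)*(2)) / 6 = 4
p = (18 - (-1)*(4) - (-3)*(-5) - (2)*(2)) / 3 = 1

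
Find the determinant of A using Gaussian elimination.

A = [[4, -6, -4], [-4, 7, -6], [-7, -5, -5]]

Forward elimination:
R2 <- R2 - (-1)*R1:  [   0    1  -10 ]
R3 <- R3 - (-7/4)*R1:  [     0  -31/2    -12 ]
R3 <- R3 - (-31/2)*R2:  [    0     0  -167 ]
Upper-triangular form:
[ 4  -6    -4 ]
[ 0   1   -10 ]
[ 0   0  -167 ]
det(A) = (-1)^0 * (4) * (1) * (-167) = -668  (0 row swaps -> sign +1)

det(A) = -668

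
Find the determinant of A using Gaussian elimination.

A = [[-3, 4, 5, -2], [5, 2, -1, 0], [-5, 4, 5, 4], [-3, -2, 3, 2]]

det(A) = 552

Forward elimination:
R2 <- R2 - (-5/3)*R1:  [     0   26/3   22/3  -10/3 ]
R3 <- R3 - (5/3)*R1:  [     0   -8/3  -10/3   22/3 ]
R4 <- R4 - (1)*R1:  [  0  -6  -2   4 ]
R3 <- R3 - (-4/13)*R2:  [      0       0  -14/13   82/13 ]
R4 <- R4 - (-9/13)*R2:  [     0      0  40/13  22/13 ]
R4 <- R4 - (-20/7)*R3:  [     0      0      0  138/7 ]
Upper-triangular form:
[ -3     4       5     -2 ]
[  0  26/3    22/3  -10/3 ]
[  0     0  -14/13  82/13 ]
[  0     0       0  138/7 ]
det(A) = (-1)^0 * (-3) * (26/3) * (-14/13) * (138/7) = 552  (0 row swaps -> sign +1)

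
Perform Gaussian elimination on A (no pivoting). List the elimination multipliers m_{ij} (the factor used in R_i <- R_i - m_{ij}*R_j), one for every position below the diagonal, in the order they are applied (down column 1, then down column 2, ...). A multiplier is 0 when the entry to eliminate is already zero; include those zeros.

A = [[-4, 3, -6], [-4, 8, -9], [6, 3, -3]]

multipliers: 1, -3/2, 3/2

Forward elimination:
R2 <- R2 - (1)*R1:  [  0   5  -3 ]
R3 <- R3 - (-3/2)*R1:  [    0  15/2   -12 ]
R3 <- R3 - (3/2)*R2:  [     0      0  -15/2 ]
Multipliers (in order of application): m_{21} = 1, m_{31} = -3/2, m_{32} = 3/2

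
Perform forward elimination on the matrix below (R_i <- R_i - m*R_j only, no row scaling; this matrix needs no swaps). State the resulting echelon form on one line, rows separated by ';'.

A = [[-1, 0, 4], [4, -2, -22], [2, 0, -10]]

REF = [-1 0 4; 0 -2 -6; 0 0 -2]

Forward elimination:
R2 <- R2 - (-4)*R1:  [  0  -2  -6 ]
R3 <- R3 - (-2)*R1:  [  0   0  -2 ]
Row echelon form:
[ -1   0   4 ]
[  0  -2  -6 ]
[  0   0  -2 ]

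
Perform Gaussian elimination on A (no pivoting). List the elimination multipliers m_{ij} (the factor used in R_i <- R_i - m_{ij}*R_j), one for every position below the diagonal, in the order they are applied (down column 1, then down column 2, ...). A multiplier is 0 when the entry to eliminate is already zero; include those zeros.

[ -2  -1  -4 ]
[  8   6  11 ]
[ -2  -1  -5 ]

Forward elimination:
R2 <- R2 - (-4)*R1:  [  0   2  -5 ]
R3 <- R3 - (1)*R1:  [  0   0  -1 ]
R3: entry in column 2 is already 0 -> m_{32} = 0 (no row operation needed)
Multipliers (in order of application): m_{21} = -4, m_{31} = 1, m_{32} = 0

multipliers: -4, 1, 0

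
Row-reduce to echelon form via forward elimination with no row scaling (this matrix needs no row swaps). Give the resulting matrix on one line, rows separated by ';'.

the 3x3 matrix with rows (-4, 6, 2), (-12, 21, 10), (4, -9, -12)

REF = [-4 6 2; 0 3 4; 0 0 -6]

Forward elimination:
R2 <- R2 - (3)*R1:  [ 0  3  4 ]
R3 <- R3 - (-1)*R1:  [   0   -3  -10 ]
R3 <- R3 - (-1)*R2:  [  0   0  -6 ]
Row echelon form:
[ -4  6   2 ]
[  0  3   4 ]
[  0  0  -6 ]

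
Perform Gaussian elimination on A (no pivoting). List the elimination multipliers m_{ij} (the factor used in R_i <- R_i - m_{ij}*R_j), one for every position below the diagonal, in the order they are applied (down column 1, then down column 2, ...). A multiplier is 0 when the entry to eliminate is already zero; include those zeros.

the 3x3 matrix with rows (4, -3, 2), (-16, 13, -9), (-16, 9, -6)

multipliers: -4, -4, -3

Forward elimination:
R2 <- R2 - (-4)*R1:  [  0   1  -1 ]
R3 <- R3 - (-4)*R1:  [  0  -3   2 ]
R3 <- R3 - (-3)*R2:  [  0   0  -1 ]
Multipliers (in order of application): m_{21} = -4, m_{31} = -4, m_{32} = -3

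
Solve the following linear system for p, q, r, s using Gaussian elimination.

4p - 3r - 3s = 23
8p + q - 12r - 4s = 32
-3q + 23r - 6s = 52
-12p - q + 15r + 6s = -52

(5, 4, 2, -3)

Forward elimination on [A|b]:
R2 <- R2 - (2)*R1:  [   0    1   -6    2  -14 ]
R4 <- R4 - (-3)*R1:  [  0  -1   6  -3  17 ]
R3 <- R3 - (-3)*R2:  [  0   0   5   0  10 ]
R4 <- R4 - (-1)*R2:  [  0   0   0  -1   3 ]
Row echelon form:
[ 4  0  -3  -3  |   23 ]
[ 0  1  -6   2  |  -14 ]
[ 0  0   5   0  |   10 ]
[ 0  0   0  -1  |    3 ]
Back-substitution:
s = (3) / -1 = -3
r = (10) / 5 = 2
q = (-14 - (-6)*(2) - (2)*(-3)) / 1 = 4
p = (23 - (-3)*(2) - (-3)*(-3)) / 4 = 5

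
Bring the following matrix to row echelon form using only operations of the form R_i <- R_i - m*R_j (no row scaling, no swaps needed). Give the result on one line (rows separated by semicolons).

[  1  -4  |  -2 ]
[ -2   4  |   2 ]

Forward elimination:
R2 <- R2 - (-2)*R1:  [  0  -4  -2 ]
Row echelon form:
[ 1  -4  |  -2 ]
[ 0  -4  |  -2 ]

REF = [1 -4 -2; 0 -4 -2]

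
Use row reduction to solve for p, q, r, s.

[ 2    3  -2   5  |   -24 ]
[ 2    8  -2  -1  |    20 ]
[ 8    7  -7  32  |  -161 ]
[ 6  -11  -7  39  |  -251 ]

Forward elimination on [A|b]:
R2 <- R2 - (1)*R1:  [  0   5   0  -6  44 ]
R3 <- R3 - (4)*R1:  [   0   -5    1   12  -65 ]
R4 <- R4 - (3)*R1:  [    0   -20    -1    24  -179 ]
R3 <- R3 - (-1)*R2:  [   0    0    1    6  -21 ]
R4 <- R4 - (-4)*R2:  [  0   0  -1   0  -3 ]
R4 <- R4 - (-1)*R3:  [   0    0    0    6  -24 ]
Row echelon form:
[ 2  3  -2   5  |  -24 ]
[ 0  5   0  -6  |   44 ]
[ 0  0   1   6  |  -21 ]
[ 0  0   0   6  |  -24 ]
Back-substitution:
s = (-24) / 6 = -4
r = (-21 - (6)*(-4)) / 1 = 3
q = (44 - (-6)*(-4)) / 5 = 4
p = (-24 - (3)*(4) - (-2)*(3) - (5)*(-4)) / 2 = -5

(-5, 4, 3, -4)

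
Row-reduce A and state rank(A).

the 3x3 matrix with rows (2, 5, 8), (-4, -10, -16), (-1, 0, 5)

rank(A) = 2

Row reduction:
R2 <- R2 - (-2)*R1:  [ 0  0  0 ]
R3 <- R3 - (-1/2)*R1:  [   0  5/2    9 ]
R2 <-> R3   (pivot in column 2 was zero)
[ 2    5  8 ]
[ 0  5/2  9 ]
[ 0    0  0 ]
Row echelon form:
[ 2    5  8 ]
[ 0  5/2  9 ]
[ 0    0  0 ]
Nonzero rows / pivot columns: 2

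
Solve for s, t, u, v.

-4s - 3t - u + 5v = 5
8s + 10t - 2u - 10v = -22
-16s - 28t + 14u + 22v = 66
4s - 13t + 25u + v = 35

(2, -4, -1, 0)

Forward elimination on [A|b]:
R2 <- R2 - (-2)*R1:  [   0    4   -4    0  -12 ]
R3 <- R3 - (4)*R1:  [   0  -16   18    2   46 ]
R4 <- R4 - (-1)*R1:  [   0  -16   24    6   40 ]
R3 <- R3 - (-4)*R2:  [  0   0   2   2  -2 ]
R4 <- R4 - (-4)*R2:  [  0   0   8   6  -8 ]
R4 <- R4 - (4)*R3:  [  0   0   0  -2   0 ]
Row echelon form:
[ -4  -3  -1   5  |    5 ]
[  0   4  -4   0  |  -12 ]
[  0   0   2   2  |   -2 ]
[  0   0   0  -2  |    0 ]
Back-substitution:
v = (0) / -2 = 0
u = (-2 - (2)*(0)) / 2 = -1
t = (-12 - (-4)*(-1)) / 4 = -4
s = (5 - (-3)*(-4) - (-1)*(-1) - (5)*(0)) / -4 = 2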